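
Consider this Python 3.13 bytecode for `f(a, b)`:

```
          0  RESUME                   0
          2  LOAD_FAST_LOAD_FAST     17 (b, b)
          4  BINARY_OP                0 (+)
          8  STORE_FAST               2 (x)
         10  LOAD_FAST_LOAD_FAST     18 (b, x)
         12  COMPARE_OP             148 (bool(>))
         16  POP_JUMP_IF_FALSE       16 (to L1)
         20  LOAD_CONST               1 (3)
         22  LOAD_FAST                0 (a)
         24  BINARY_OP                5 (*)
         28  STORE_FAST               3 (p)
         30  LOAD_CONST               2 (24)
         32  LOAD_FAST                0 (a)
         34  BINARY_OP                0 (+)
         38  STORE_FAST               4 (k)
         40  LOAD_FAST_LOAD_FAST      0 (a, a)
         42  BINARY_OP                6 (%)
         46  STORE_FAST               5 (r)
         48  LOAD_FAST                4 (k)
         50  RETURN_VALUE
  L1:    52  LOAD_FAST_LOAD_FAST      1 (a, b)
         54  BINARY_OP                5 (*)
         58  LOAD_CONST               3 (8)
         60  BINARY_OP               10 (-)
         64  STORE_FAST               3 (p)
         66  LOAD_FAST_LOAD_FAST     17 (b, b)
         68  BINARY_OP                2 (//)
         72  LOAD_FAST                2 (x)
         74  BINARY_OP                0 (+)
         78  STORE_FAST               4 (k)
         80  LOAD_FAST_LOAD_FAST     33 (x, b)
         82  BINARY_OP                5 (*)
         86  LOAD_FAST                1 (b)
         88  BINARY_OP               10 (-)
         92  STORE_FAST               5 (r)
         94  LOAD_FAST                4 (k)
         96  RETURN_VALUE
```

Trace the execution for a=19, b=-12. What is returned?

43

LOAD_FAST_LOAD_FAST b,b → push -12,-12. Stack: [-12, -12]
BINARY_OP + → -12 + -12 = -24. Stack: [-24]
STORE_FAST x → x=-24. Stack: []
LOAD_FAST_LOAD_FAST b,x → push -12,-24. Stack: [-12, -24]
COMPARE_OP bool(>) → -12 vs -24 = True. Stack: [True]
POP_JUMP_IF_FALSE → pop True; no jump. Stack: []
LOAD_CONST → push 3. Stack: [3]
LOAD_FAST a → push 19. Stack: [3, 19]
BINARY_OP * → 3 * 19 = 57. Stack: [57]
STORE_FAST p → p=57. Stack: []
LOAD_CONST → push 24. Stack: [24]
LOAD_FAST a → push 19. Stack: [24, 19]
BINARY_OP + → 24 + 19 = 43. Stack: [43]
STORE_FAST k → k=43. Stack: []
LOAD_FAST_LOAD_FAST a,a → push 19,19. Stack: [19, 19]
BINARY_OP % → 19 % 19 = 0. Stack: [0]
STORE_FAST r → r=0. Stack: []
LOAD_FAST k → push 43. Stack: [43]
RETURN_VALUE → return 43.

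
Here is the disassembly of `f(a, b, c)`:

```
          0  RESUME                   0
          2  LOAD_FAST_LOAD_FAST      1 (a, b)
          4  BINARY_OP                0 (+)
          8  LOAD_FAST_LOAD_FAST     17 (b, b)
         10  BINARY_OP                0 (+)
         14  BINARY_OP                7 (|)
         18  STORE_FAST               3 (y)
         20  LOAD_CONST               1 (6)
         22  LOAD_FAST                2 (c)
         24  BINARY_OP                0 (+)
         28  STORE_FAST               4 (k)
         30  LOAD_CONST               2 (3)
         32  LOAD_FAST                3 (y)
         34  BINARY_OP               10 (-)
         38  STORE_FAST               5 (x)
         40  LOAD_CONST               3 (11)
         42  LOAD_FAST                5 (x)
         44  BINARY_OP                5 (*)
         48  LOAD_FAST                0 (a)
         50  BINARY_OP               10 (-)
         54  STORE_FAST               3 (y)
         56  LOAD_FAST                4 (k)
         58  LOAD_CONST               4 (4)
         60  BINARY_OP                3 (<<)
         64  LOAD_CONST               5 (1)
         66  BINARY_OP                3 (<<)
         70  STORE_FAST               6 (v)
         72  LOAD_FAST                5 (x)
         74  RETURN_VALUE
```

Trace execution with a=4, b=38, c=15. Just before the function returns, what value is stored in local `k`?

LOAD_FAST_LOAD_FAST a,b → push 4,38. Stack: [4, 38]
BINARY_OP + → 4 + 38 = 42. Stack: [42]
LOAD_FAST_LOAD_FAST b,b → push 38,38. Stack: [42, 38, 38]
BINARY_OP + → 38 + 38 = 76. Stack: [42, 76]
BINARY_OP | → 42 | 76 = 110. Stack: [110]
STORE_FAST y → y=110. Stack: []
LOAD_CONST → push 6. Stack: [6]
LOAD_FAST c → push 15. Stack: [6, 15]
BINARY_OP + → 6 + 15 = 21. Stack: [21]
STORE_FAST k → k=21. Stack: []
LOAD_CONST → push 3. Stack: [3]
LOAD_FAST y → push 110. Stack: [3, 110]
BINARY_OP - → 3 - 110 = -107. Stack: [-107]
STORE_FAST x → x=-107. Stack: []
LOAD_CONST → push 11. Stack: [11]
LOAD_FAST x → push -107. Stack: [11, -107]
BINARY_OP * → 11 * -107 = -1177. Stack: [-1177]
LOAD_FAST a → push 4. Stack: [-1177, 4]
BINARY_OP - → -1177 - 4 = -1181. Stack: [-1181]
STORE_FAST y → y=-1181. Stack: []
LOAD_FAST k → push 21. Stack: [21]
LOAD_CONST → push 4. Stack: [21, 4]
BINARY_OP << → 21 << 4 = 336. Stack: [336]
LOAD_CONST → push 1. Stack: [336, 1]
BINARY_OP << → 336 << 1 = 672. Stack: [672]
STORE_FAST v → v=672. Stack: []
LOAD_FAST x → push -107. Stack: [-107]
RETURN_VALUE → return -107.

21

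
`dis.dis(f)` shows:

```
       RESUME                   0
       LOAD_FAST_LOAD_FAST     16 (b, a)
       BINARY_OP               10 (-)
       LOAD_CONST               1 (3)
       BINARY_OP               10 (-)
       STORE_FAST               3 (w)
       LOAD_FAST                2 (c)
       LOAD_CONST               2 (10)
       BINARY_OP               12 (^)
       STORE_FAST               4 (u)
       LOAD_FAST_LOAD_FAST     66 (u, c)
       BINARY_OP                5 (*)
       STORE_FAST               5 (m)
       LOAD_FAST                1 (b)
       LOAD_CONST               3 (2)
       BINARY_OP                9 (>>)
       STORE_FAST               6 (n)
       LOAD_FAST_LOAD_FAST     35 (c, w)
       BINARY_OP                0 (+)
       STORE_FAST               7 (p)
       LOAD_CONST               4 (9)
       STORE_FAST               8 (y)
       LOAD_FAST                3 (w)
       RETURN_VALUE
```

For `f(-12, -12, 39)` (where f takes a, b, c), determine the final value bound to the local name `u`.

LOAD_FAST_LOAD_FAST b,a → push -12,-12. Stack: [-12, -12]
BINARY_OP - → -12 - -12 = 0. Stack: [0]
LOAD_CONST → push 3. Stack: [0, 3]
BINARY_OP - → 0 - 3 = -3. Stack: [-3]
STORE_FAST w → w=-3. Stack: []
LOAD_FAST c → push 39. Stack: [39]
LOAD_CONST → push 10. Stack: [39, 10]
BINARY_OP ^ → 39 ^ 10 = 45. Stack: [45]
STORE_FAST u → u=45. Stack: []
LOAD_FAST_LOAD_FAST u,c → push 45,39. Stack: [45, 39]
BINARY_OP * → 45 * 39 = 1755. Stack: [1755]
STORE_FAST m → m=1755. Stack: []
LOAD_FAST b → push -12. Stack: [-12]
LOAD_CONST → push 2. Stack: [-12, 2]
BINARY_OP >> → -12 >> 2 = -3. Stack: [-3]
STORE_FAST n → n=-3. Stack: []
LOAD_FAST_LOAD_FAST c,w → push 39,-3. Stack: [39, -3]
BINARY_OP + → 39 + -3 = 36. Stack: [36]
STORE_FAST p → p=36. Stack: []
LOAD_CONST → push 9. Stack: [9]
STORE_FAST y → y=9. Stack: []
LOAD_FAST w → push -3. Stack: [-3]
RETURN_VALUE → return -3.

45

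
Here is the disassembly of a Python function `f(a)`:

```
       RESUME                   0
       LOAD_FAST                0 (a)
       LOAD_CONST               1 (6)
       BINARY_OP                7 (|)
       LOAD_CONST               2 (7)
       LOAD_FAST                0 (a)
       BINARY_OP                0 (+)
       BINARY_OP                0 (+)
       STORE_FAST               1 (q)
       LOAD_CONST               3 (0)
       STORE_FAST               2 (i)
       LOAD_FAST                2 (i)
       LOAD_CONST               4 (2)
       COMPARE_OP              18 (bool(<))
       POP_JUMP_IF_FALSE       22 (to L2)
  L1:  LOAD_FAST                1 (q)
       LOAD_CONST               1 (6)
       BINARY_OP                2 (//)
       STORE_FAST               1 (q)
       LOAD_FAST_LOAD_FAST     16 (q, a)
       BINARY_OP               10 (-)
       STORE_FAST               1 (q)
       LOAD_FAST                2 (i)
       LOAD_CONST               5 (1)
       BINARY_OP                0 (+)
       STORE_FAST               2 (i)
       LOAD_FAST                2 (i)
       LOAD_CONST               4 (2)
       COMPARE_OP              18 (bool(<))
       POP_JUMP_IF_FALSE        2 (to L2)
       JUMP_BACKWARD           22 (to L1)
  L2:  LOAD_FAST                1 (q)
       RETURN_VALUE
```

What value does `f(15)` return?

-17

LOAD_FAST a → push 15. Stack: [15]
LOAD_CONST → push 6. Stack: [15, 6]
BINARY_OP | → 15 | 6 = 15. Stack: [15]
LOAD_CONST → push 7. Stack: [15, 7]
LOAD_FAST a → push 15. Stack: [15, 7, 15]
BINARY_OP + → 7 + 15 = 22. Stack: [15, 22]
BINARY_OP + → 15 + 22 = 37. Stack: [37]
STORE_FAST q → q=37. Stack: []
LOAD_CONST → push 0. Stack: [0]
STORE_FAST i → i=0. Stack: []
LOAD_FAST i → push 0. Stack: [0]
LOAD_CONST → push 2. Stack: [0, 2]
COMPARE_OP bool(<) → 0 vs 2 = True. Stack: [True]
POP_JUMP_IF_FALSE → pop True; no jump. Stack: []
LOAD_FAST q → push 37. Stack: [37]
LOAD_CONST → push 6. Stack: [37, 6]
BINARY_OP // → 37 // 6 = 6. Stack: [6]
STORE_FAST q → q=6. Stack: []
LOAD_FAST_LOAD_FAST q,a → push 6,15. Stack: [6, 15]
BINARY_OP - → 6 - 15 = -9. Stack: [-9]
STORE_FAST q → q=-9. Stack: []
LOAD_FAST i → push 0. Stack: [0]
LOAD_CONST → push 1. Stack: [0, 1]
BINARY_OP + → 0 + 1 = 1. Stack: [1]
STORE_FAST i → i=1. Stack: []
LOAD_FAST i → push 1. Stack: [1]
LOAD_CONST → push 2. Stack: [1, 2]
COMPARE_OP bool(<) → 1 vs 2 = True. Stack: [True]
POP_JUMP_IF_FALSE → pop True; no jump. Stack: []
LOAD_FAST q → push -9. Stack: [-9]
LOAD_CONST → push 6. Stack: [-9, 6]
BINARY_OP // → -9 // 6 = -2. Stack: [-2]
STORE_FAST q → q=-2. Stack: []
LOAD_FAST_LOAD_FAST q,a → push -2,15. Stack: [-2, 15]
BINARY_OP - → -2 - 15 = -17. Stack: [-17]
STORE_FAST q → q=-17. Stack: []
LOAD_FAST i → push 1. Stack: [1]
LOAD_CONST → push 1. Stack: [1, 1]
BINARY_OP + → 1 + 1 = 2. Stack: [2]
STORE_FAST i → i=2. Stack: []
LOAD_FAST i → push 2. Stack: [2]
LOAD_CONST → push 2. Stack: [2, 2]
COMPARE_OP bool(<) → 2 vs 2 = False. Stack: [False]
POP_JUMP_IF_FALSE → pop False; jump. Stack: []
LOAD_FAST q → push -17. Stack: [-17]
RETURN_VALUE → return -17.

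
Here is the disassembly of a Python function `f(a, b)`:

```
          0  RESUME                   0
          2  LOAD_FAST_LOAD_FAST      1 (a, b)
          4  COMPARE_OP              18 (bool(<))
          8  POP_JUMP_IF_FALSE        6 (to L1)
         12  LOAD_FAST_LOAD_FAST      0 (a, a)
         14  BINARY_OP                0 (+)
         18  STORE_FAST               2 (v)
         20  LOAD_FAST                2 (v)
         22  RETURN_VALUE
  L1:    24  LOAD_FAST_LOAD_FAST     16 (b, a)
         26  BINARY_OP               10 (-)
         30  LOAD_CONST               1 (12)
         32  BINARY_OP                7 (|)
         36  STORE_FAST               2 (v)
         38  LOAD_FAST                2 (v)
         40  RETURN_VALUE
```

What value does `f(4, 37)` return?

LOAD_FAST_LOAD_FAST a,b → push 4,37. Stack: [4, 37]
COMPARE_OP bool(<) → 4 vs 37 = True. Stack: [True]
POP_JUMP_IF_FALSE → pop True; no jump. Stack: []
LOAD_FAST_LOAD_FAST a,a → push 4,4. Stack: [4, 4]
BINARY_OP + → 4 + 4 = 8. Stack: [8]
STORE_FAST v → v=8. Stack: []
LOAD_FAST v → push 8. Stack: [8]
RETURN_VALUE → return 8.

8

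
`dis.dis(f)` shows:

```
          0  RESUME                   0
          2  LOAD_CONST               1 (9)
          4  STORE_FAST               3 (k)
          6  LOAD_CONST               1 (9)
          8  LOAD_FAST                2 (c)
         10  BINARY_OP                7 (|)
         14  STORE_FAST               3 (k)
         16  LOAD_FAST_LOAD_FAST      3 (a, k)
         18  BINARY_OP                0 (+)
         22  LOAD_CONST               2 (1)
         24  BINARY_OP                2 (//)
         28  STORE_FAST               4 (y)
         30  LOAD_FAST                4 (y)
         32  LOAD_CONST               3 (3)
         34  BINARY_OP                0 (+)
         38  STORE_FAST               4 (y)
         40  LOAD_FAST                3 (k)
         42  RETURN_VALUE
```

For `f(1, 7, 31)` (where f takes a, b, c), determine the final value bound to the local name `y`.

35

LOAD_CONST → push 9. Stack: [9]
STORE_FAST k → k=9. Stack: []
LOAD_CONST → push 9. Stack: [9]
LOAD_FAST c → push 31. Stack: [9, 31]
BINARY_OP | → 9 | 31 = 31. Stack: [31]
STORE_FAST k → k=31. Stack: []
LOAD_FAST_LOAD_FAST a,k → push 1,31. Stack: [1, 31]
BINARY_OP + → 1 + 31 = 32. Stack: [32]
LOAD_CONST → push 1. Stack: [32, 1]
BINARY_OP // → 32 // 1 = 32. Stack: [32]
STORE_FAST y → y=32. Stack: []
LOAD_FAST y → push 32. Stack: [32]
LOAD_CONST → push 3. Stack: [32, 3]
BINARY_OP + → 32 + 3 = 35. Stack: [35]
STORE_FAST y → y=35. Stack: []
LOAD_FAST k → push 31. Stack: [31]
RETURN_VALUE → return 31.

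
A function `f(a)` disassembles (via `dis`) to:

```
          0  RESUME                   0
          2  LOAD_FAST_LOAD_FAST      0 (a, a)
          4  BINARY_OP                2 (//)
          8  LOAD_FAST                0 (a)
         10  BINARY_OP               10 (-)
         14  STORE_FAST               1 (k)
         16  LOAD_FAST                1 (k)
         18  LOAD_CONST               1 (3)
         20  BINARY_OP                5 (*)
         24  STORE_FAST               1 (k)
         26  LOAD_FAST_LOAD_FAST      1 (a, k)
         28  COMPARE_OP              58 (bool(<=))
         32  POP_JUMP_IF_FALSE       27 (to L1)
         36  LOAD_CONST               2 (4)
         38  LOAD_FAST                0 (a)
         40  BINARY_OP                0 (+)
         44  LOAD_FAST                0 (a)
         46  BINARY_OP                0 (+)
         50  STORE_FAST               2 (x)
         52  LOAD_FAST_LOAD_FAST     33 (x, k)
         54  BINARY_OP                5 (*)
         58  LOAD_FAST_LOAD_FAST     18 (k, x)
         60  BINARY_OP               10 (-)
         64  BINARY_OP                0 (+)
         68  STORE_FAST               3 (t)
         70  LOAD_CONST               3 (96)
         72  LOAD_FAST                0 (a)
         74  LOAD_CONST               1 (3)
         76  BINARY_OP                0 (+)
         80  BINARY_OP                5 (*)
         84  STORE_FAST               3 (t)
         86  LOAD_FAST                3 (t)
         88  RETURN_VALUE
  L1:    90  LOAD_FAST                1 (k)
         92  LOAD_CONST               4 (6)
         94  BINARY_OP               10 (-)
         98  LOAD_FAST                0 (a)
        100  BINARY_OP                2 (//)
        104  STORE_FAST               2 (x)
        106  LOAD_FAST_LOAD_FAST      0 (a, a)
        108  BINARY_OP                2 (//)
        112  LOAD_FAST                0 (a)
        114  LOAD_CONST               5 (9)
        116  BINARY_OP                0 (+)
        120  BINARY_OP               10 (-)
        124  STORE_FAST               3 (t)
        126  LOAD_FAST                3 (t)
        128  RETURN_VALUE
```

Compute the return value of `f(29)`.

-37

LOAD_FAST_LOAD_FAST a,a → push 29,29. Stack: [29, 29]
BINARY_OP // → 29 // 29 = 1. Stack: [1]
LOAD_FAST a → push 29. Stack: [1, 29]
BINARY_OP - → 1 - 29 = -28. Stack: [-28]
STORE_FAST k → k=-28. Stack: []
LOAD_FAST k → push -28. Stack: [-28]
LOAD_CONST → push 3. Stack: [-28, 3]
BINARY_OP * → -28 * 3 = -84. Stack: [-84]
STORE_FAST k → k=-84. Stack: []
LOAD_FAST_LOAD_FAST a,k → push 29,-84. Stack: [29, -84]
COMPARE_OP bool(<=) → 29 vs -84 = False. Stack: [False]
POP_JUMP_IF_FALSE → pop False; jump. Stack: []
LOAD_FAST k → push -84. Stack: [-84]
LOAD_CONST → push 6. Stack: [-84, 6]
BINARY_OP - → -84 - 6 = -90. Stack: [-90]
LOAD_FAST a → push 29. Stack: [-90, 29]
BINARY_OP // → -90 // 29 = -4. Stack: [-4]
STORE_FAST x → x=-4. Stack: []
LOAD_FAST_LOAD_FAST a,a → push 29,29. Stack: [29, 29]
BINARY_OP // → 29 // 29 = 1. Stack: [1]
LOAD_FAST a → push 29. Stack: [1, 29]
LOAD_CONST → push 9. Stack: [1, 29, 9]
BINARY_OP + → 29 + 9 = 38. Stack: [1, 38]
BINARY_OP - → 1 - 38 = -37. Stack: [-37]
STORE_FAST t → t=-37. Stack: []
LOAD_FAST t → push -37. Stack: [-37]
RETURN_VALUE → return -37.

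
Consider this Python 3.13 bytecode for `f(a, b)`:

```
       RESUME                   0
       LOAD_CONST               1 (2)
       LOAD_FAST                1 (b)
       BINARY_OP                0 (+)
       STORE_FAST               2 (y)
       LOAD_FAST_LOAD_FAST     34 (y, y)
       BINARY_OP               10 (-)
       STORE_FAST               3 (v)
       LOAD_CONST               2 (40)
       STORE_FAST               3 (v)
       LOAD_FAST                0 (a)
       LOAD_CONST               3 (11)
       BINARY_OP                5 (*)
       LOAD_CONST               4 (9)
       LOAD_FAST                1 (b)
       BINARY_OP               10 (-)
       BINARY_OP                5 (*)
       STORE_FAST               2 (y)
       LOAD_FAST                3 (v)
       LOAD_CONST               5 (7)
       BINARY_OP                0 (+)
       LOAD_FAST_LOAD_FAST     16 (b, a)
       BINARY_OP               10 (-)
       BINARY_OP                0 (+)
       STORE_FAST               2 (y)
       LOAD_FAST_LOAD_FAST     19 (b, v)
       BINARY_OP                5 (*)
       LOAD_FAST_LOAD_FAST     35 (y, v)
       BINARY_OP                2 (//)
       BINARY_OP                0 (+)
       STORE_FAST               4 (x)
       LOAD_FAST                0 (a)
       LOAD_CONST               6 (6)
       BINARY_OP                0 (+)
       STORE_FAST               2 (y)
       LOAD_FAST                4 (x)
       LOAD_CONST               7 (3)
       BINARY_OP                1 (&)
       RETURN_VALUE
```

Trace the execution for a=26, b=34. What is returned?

LOAD_CONST → push 2. Stack: [2]
LOAD_FAST b → push 34. Stack: [2, 34]
BINARY_OP + → 2 + 34 = 36. Stack: [36]
STORE_FAST y → y=36. Stack: []
LOAD_FAST_LOAD_FAST y,y → push 36,36. Stack: [36, 36]
BINARY_OP - → 36 - 36 = 0. Stack: [0]
STORE_FAST v → v=0. Stack: []
LOAD_CONST → push 40. Stack: [40]
STORE_FAST v → v=40. Stack: []
LOAD_FAST a → push 26. Stack: [26]
LOAD_CONST → push 11. Stack: [26, 11]
BINARY_OP * → 26 * 11 = 286. Stack: [286]
LOAD_CONST → push 9. Stack: [286, 9]
LOAD_FAST b → push 34. Stack: [286, 9, 34]
BINARY_OP - → 9 - 34 = -25. Stack: [286, -25]
BINARY_OP * → 286 * -25 = -7150. Stack: [-7150]
STORE_FAST y → y=-7150. Stack: []
LOAD_FAST v → push 40. Stack: [40]
LOAD_CONST → push 7. Stack: [40, 7]
BINARY_OP + → 40 + 7 = 47. Stack: [47]
LOAD_FAST_LOAD_FAST b,a → push 34,26. Stack: [47, 34, 26]
BINARY_OP - → 34 - 26 = 8. Stack: [47, 8]
BINARY_OP + → 47 + 8 = 55. Stack: [55]
STORE_FAST y → y=55. Stack: []
LOAD_FAST_LOAD_FAST b,v → push 34,40. Stack: [34, 40]
BINARY_OP * → 34 * 40 = 1360. Stack: [1360]
LOAD_FAST_LOAD_FAST y,v → push 55,40. Stack: [1360, 55, 40]
BINARY_OP // → 55 // 40 = 1. Stack: [1360, 1]
BINARY_OP + → 1360 + 1 = 1361. Stack: [1361]
STORE_FAST x → x=1361. Stack: []
LOAD_FAST a → push 26. Stack: [26]
LOAD_CONST → push 6. Stack: [26, 6]
BINARY_OP + → 26 + 6 = 32. Stack: [32]
STORE_FAST y → y=32. Stack: []
LOAD_FAST x → push 1361. Stack: [1361]
LOAD_CONST → push 3. Stack: [1361, 3]
BINARY_OP & → 1361 & 3 = 1. Stack: [1]
RETURN_VALUE → return 1.

1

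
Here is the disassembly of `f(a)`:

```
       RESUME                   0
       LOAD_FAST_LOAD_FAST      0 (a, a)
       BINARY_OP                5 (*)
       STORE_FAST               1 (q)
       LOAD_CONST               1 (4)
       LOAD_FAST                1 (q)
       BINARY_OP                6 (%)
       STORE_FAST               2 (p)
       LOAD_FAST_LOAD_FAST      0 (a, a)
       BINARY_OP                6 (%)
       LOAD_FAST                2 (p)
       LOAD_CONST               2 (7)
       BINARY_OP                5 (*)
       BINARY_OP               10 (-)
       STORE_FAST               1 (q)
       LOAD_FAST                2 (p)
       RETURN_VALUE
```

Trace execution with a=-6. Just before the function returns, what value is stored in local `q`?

LOAD_FAST_LOAD_FAST a,a → push -6,-6. Stack: [-6, -6]
BINARY_OP * → -6 * -6 = 36. Stack: [36]
STORE_FAST q → q=36. Stack: []
LOAD_CONST → push 4. Stack: [4]
LOAD_FAST q → push 36. Stack: [4, 36]
BINARY_OP % → 4 % 36 = 4. Stack: [4]
STORE_FAST p → p=4. Stack: []
LOAD_FAST_LOAD_FAST a,a → push -6,-6. Stack: [-6, -6]
BINARY_OP % → -6 % -6 = 0. Stack: [0]
LOAD_FAST p → push 4. Stack: [0, 4]
LOAD_CONST → push 7. Stack: [0, 4, 7]
BINARY_OP * → 4 * 7 = 28. Stack: [0, 28]
BINARY_OP - → 0 - 28 = -28. Stack: [-28]
STORE_FAST q → q=-28. Stack: []
LOAD_FAST p → push 4. Stack: [4]
RETURN_VALUE → return 4.

-28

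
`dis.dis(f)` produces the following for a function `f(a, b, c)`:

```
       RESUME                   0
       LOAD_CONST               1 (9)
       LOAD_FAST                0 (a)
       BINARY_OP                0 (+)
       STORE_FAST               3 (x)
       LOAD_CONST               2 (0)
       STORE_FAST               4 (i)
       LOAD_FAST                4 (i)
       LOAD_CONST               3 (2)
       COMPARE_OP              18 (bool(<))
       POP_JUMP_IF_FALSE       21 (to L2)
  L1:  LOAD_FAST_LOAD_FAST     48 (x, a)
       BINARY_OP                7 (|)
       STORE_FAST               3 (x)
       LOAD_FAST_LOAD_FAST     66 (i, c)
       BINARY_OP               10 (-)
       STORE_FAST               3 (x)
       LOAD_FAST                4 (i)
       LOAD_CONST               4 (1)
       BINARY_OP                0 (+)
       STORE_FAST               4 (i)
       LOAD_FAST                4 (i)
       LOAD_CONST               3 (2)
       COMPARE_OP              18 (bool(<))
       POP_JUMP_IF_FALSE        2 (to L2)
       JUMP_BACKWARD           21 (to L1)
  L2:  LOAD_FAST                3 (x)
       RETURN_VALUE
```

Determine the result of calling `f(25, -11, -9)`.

10

LOAD_CONST → push 9. Stack: [9]
LOAD_FAST a → push 25. Stack: [9, 25]
BINARY_OP + → 9 + 25 = 34. Stack: [34]
STORE_FAST x → x=34. Stack: []
LOAD_CONST → push 0. Stack: [0]
STORE_FAST i → i=0. Stack: []
LOAD_FAST i → push 0. Stack: [0]
LOAD_CONST → push 2. Stack: [0, 2]
COMPARE_OP bool(<) → 0 vs 2 = True. Stack: [True]
POP_JUMP_IF_FALSE → pop True; no jump. Stack: []
LOAD_FAST_LOAD_FAST x,a → push 34,25. Stack: [34, 25]
BINARY_OP | → 34 | 25 = 59. Stack: [59]
STORE_FAST x → x=59. Stack: []
LOAD_FAST_LOAD_FAST i,c → push 0,-9. Stack: [0, -9]
BINARY_OP - → 0 - -9 = 9. Stack: [9]
STORE_FAST x → x=9. Stack: []
LOAD_FAST i → push 0. Stack: [0]
LOAD_CONST → push 1. Stack: [0, 1]
BINARY_OP + → 0 + 1 = 1. Stack: [1]
STORE_FAST i → i=1. Stack: []
LOAD_FAST i → push 1. Stack: [1]
LOAD_CONST → push 2. Stack: [1, 2]
COMPARE_OP bool(<) → 1 vs 2 = True. Stack: [True]
POP_JUMP_IF_FALSE → pop True; no jump. Stack: []
LOAD_FAST_LOAD_FAST x,a → push 9,25. Stack: [9, 25]
BINARY_OP | → 9 | 25 = 25. Stack: [25]
STORE_FAST x → x=25. Stack: []
LOAD_FAST_LOAD_FAST i,c → push 1,-9. Stack: [1, -9]
BINARY_OP - → 1 - -9 = 10. Stack: [10]
STORE_FAST x → x=10. Stack: []
LOAD_FAST i → push 1. Stack: [1]
LOAD_CONST → push 1. Stack: [1, 1]
BINARY_OP + → 1 + 1 = 2. Stack: [2]
STORE_FAST i → i=2. Stack: []
LOAD_FAST i → push 2. Stack: [2]
LOAD_CONST → push 2. Stack: [2, 2]
COMPARE_OP bool(<) → 2 vs 2 = False. Stack: [False]
POP_JUMP_IF_FALSE → pop False; jump. Stack: []
LOAD_FAST x → push 10. Stack: [10]
RETURN_VALUE → return 10.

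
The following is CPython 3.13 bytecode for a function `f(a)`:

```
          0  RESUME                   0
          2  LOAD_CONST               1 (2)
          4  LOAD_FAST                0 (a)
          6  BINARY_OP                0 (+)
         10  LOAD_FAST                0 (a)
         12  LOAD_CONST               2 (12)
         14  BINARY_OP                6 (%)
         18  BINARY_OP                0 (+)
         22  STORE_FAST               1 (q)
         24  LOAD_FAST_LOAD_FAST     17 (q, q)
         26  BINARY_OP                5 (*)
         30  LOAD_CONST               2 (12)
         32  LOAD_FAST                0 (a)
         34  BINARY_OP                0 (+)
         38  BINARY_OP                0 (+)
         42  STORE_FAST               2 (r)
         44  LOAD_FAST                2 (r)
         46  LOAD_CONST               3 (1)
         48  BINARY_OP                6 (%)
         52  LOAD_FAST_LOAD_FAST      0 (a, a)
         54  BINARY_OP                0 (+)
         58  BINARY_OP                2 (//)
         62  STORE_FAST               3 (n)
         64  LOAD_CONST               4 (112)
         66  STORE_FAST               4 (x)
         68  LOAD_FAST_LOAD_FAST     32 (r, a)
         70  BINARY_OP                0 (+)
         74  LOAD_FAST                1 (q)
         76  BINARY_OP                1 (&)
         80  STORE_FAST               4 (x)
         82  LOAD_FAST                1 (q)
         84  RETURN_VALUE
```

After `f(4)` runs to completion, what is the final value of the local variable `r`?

LOAD_CONST → push 2. Stack: [2]
LOAD_FAST a → push 4. Stack: [2, 4]
BINARY_OP + → 2 + 4 = 6. Stack: [6]
LOAD_FAST a → push 4. Stack: [6, 4]
LOAD_CONST → push 12. Stack: [6, 4, 12]
BINARY_OP % → 4 % 12 = 4. Stack: [6, 4]
BINARY_OP + → 6 + 4 = 10. Stack: [10]
STORE_FAST q → q=10. Stack: []
LOAD_FAST_LOAD_FAST q,q → push 10,10. Stack: [10, 10]
BINARY_OP * → 10 * 10 = 100. Stack: [100]
LOAD_CONST → push 12. Stack: [100, 12]
LOAD_FAST a → push 4. Stack: [100, 12, 4]
BINARY_OP + → 12 + 4 = 16. Stack: [100, 16]
BINARY_OP + → 100 + 16 = 116. Stack: [116]
STORE_FAST r → r=116. Stack: []
LOAD_FAST r → push 116. Stack: [116]
LOAD_CONST → push 1. Stack: [116, 1]
BINARY_OP % → 116 % 1 = 0. Stack: [0]
LOAD_FAST_LOAD_FAST a,a → push 4,4. Stack: [0, 4, 4]
BINARY_OP + → 4 + 4 = 8. Stack: [0, 8]
BINARY_OP // → 0 // 8 = 0. Stack: [0]
STORE_FAST n → n=0. Stack: []
LOAD_CONST → push 112. Stack: [112]
STORE_FAST x → x=112. Stack: []
LOAD_FAST_LOAD_FAST r,a → push 116,4. Stack: [116, 4]
BINARY_OP + → 116 + 4 = 120. Stack: [120]
LOAD_FAST q → push 10. Stack: [120, 10]
BINARY_OP & → 120 & 10 = 8. Stack: [8]
STORE_FAST x → x=8. Stack: []
LOAD_FAST q → push 10. Stack: [10]
RETURN_VALUE → return 10.

116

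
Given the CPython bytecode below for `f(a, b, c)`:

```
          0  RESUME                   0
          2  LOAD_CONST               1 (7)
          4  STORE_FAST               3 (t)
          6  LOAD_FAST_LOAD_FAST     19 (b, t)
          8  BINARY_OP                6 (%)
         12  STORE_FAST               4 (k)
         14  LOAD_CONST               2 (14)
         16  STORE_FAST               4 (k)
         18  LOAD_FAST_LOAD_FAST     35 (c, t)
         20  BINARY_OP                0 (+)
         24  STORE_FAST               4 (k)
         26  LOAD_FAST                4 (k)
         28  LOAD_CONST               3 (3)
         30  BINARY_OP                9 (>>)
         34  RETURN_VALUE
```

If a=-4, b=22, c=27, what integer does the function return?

4

LOAD_CONST → push 7. Stack: [7]
STORE_FAST t → t=7. Stack: []
LOAD_FAST_LOAD_FAST b,t → push 22,7. Stack: [22, 7]
BINARY_OP % → 22 % 7 = 1. Stack: [1]
STORE_FAST k → k=1. Stack: []
LOAD_CONST → push 14. Stack: [14]
STORE_FAST k → k=14. Stack: []
LOAD_FAST_LOAD_FAST c,t → push 27,7. Stack: [27, 7]
BINARY_OP + → 27 + 7 = 34. Stack: [34]
STORE_FAST k → k=34. Stack: []
LOAD_FAST k → push 34. Stack: [34]
LOAD_CONST → push 3. Stack: [34, 3]
BINARY_OP >> → 34 >> 3 = 4. Stack: [4]
RETURN_VALUE → return 4.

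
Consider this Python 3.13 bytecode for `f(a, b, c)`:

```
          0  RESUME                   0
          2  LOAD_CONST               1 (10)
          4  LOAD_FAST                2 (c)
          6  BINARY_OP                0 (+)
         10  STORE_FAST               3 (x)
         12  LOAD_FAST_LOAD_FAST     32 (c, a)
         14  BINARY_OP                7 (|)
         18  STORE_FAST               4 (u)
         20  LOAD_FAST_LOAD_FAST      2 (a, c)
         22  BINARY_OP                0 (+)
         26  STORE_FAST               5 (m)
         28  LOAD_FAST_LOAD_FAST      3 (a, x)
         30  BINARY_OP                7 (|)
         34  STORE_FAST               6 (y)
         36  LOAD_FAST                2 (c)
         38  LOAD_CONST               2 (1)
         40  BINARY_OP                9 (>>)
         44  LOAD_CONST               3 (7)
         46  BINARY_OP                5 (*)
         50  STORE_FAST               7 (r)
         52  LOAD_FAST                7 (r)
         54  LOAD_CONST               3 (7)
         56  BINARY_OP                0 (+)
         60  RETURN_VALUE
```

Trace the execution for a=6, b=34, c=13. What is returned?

LOAD_CONST → push 10. Stack: [10]
LOAD_FAST c → push 13. Stack: [10, 13]
BINARY_OP + → 10 + 13 = 23. Stack: [23]
STORE_FAST x → x=23. Stack: []
LOAD_FAST_LOAD_FAST c,a → push 13,6. Stack: [13, 6]
BINARY_OP | → 13 | 6 = 15. Stack: [15]
STORE_FAST u → u=15. Stack: []
LOAD_FAST_LOAD_FAST a,c → push 6,13. Stack: [6, 13]
BINARY_OP + → 6 + 13 = 19. Stack: [19]
STORE_FAST m → m=19. Stack: []
LOAD_FAST_LOAD_FAST a,x → push 6,23. Stack: [6, 23]
BINARY_OP | → 6 | 23 = 23. Stack: [23]
STORE_FAST y → y=23. Stack: []
LOAD_FAST c → push 13. Stack: [13]
LOAD_CONST → push 1. Stack: [13, 1]
BINARY_OP >> → 13 >> 1 = 6. Stack: [6]
LOAD_CONST → push 7. Stack: [6, 7]
BINARY_OP * → 6 * 7 = 42. Stack: [42]
STORE_FAST r → r=42. Stack: []
LOAD_FAST r → push 42. Stack: [42]
LOAD_CONST → push 7. Stack: [42, 7]
BINARY_OP + → 42 + 7 = 49. Stack: [49]
RETURN_VALUE → return 49.

49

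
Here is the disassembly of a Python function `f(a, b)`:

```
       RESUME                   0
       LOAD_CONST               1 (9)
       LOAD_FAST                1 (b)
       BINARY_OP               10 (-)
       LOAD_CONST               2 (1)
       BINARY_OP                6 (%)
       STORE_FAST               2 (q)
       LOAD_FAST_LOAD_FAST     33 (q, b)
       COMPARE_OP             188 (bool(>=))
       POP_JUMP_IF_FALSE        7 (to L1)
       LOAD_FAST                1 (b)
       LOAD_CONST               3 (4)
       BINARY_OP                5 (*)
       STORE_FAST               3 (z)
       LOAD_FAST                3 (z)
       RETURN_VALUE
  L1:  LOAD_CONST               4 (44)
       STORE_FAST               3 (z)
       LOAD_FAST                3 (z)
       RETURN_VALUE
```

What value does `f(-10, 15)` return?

LOAD_CONST → push 9. Stack: [9]
LOAD_FAST b → push 15. Stack: [9, 15]
BINARY_OP - → 9 - 15 = -6. Stack: [-6]
LOAD_CONST → push 1. Stack: [-6, 1]
BINARY_OP % → -6 % 1 = 0. Stack: [0]
STORE_FAST q → q=0. Stack: []
LOAD_FAST_LOAD_FAST q,b → push 0,15. Stack: [0, 15]
COMPARE_OP bool(>=) → 0 vs 15 = False. Stack: [False]
POP_JUMP_IF_FALSE → pop False; jump. Stack: []
LOAD_CONST → push 44. Stack: [44]
STORE_FAST z → z=44. Stack: []
LOAD_FAST z → push 44. Stack: [44]
RETURN_VALUE → return 44.

44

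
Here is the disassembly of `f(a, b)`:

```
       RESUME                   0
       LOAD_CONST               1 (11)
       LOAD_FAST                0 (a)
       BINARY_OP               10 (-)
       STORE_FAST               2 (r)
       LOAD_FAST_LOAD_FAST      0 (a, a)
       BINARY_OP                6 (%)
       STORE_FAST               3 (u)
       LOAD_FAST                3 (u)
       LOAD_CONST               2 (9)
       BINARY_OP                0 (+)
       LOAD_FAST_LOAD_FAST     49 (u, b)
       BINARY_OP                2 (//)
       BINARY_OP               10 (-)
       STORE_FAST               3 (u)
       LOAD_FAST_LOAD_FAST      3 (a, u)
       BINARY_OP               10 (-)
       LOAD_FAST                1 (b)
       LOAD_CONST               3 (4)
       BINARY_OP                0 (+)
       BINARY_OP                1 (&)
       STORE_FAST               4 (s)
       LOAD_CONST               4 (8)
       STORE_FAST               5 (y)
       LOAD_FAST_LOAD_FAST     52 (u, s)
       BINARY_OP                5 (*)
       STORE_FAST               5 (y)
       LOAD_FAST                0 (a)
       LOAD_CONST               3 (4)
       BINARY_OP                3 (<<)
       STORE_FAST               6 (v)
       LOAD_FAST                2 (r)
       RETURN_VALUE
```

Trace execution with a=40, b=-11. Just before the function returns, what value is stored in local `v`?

LOAD_CONST → push 11. Stack: [11]
LOAD_FAST a → push 40. Stack: [11, 40]
BINARY_OP - → 11 - 40 = -29. Stack: [-29]
STORE_FAST r → r=-29. Stack: []
LOAD_FAST_LOAD_FAST a,a → push 40,40. Stack: [40, 40]
BINARY_OP % → 40 % 40 = 0. Stack: [0]
STORE_FAST u → u=0. Stack: []
LOAD_FAST u → push 0. Stack: [0]
LOAD_CONST → push 9. Stack: [0, 9]
BINARY_OP + → 0 + 9 = 9. Stack: [9]
LOAD_FAST_LOAD_FAST u,b → push 0,-11. Stack: [9, 0, -11]
BINARY_OP // → 0 // -11 = 0. Stack: [9, 0]
BINARY_OP - → 9 - 0 = 9. Stack: [9]
STORE_FAST u → u=9. Stack: []
LOAD_FAST_LOAD_FAST a,u → push 40,9. Stack: [40, 9]
BINARY_OP - → 40 - 9 = 31. Stack: [31]
LOAD_FAST b → push -11. Stack: [31, -11]
LOAD_CONST → push 4. Stack: [31, -11, 4]
BINARY_OP + → -11 + 4 = -7. Stack: [31, -7]
BINARY_OP & → 31 & -7 = 25. Stack: [25]
STORE_FAST s → s=25. Stack: []
LOAD_CONST → push 8. Stack: [8]
STORE_FAST y → y=8. Stack: []
LOAD_FAST_LOAD_FAST u,s → push 9,25. Stack: [9, 25]
BINARY_OP * → 9 * 25 = 225. Stack: [225]
STORE_FAST y → y=225. Stack: []
LOAD_FAST a → push 40. Stack: [40]
LOAD_CONST → push 4. Stack: [40, 4]
BINARY_OP << → 40 << 4 = 640. Stack: [640]
STORE_FAST v → v=640. Stack: []
LOAD_FAST r → push -29. Stack: [-29]
RETURN_VALUE → return -29.

640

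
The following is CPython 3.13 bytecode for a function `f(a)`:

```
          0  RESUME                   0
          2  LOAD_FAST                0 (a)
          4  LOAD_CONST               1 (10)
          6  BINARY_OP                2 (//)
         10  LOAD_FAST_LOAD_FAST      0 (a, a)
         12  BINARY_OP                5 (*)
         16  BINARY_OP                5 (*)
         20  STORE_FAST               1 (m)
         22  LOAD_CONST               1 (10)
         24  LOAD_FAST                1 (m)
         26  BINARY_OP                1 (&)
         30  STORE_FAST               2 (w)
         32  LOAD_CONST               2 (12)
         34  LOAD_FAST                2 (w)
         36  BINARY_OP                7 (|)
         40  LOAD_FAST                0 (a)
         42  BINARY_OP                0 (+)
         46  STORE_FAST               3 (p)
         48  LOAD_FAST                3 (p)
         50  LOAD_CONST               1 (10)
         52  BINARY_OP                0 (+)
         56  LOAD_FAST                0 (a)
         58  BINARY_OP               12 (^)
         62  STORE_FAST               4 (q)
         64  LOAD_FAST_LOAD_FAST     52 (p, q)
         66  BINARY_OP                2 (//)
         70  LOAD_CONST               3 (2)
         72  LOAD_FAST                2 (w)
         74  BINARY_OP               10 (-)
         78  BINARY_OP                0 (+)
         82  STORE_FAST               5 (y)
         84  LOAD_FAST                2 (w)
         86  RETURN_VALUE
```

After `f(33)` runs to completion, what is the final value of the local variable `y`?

LOAD_FAST a → push 33. Stack: [33]
LOAD_CONST → push 10. Stack: [33, 10]
BINARY_OP // → 33 // 10 = 3. Stack: [3]
LOAD_FAST_LOAD_FAST a,a → push 33,33. Stack: [3, 33, 33]
BINARY_OP * → 33 * 33 = 1089. Stack: [3, 1089]
BINARY_OP * → 3 * 1089 = 3267. Stack: [3267]
STORE_FAST m → m=3267. Stack: []
LOAD_CONST → push 10. Stack: [10]
LOAD_FAST m → push 3267. Stack: [10, 3267]
BINARY_OP & → 10 & 3267 = 2. Stack: [2]
STORE_FAST w → w=2. Stack: []
LOAD_CONST → push 12. Stack: [12]
LOAD_FAST w → push 2. Stack: [12, 2]
BINARY_OP | → 12 | 2 = 14. Stack: [14]
LOAD_FAST a → push 33. Stack: [14, 33]
BINARY_OP + → 14 + 33 = 47. Stack: [47]
STORE_FAST p → p=47. Stack: []
LOAD_FAST p → push 47. Stack: [47]
LOAD_CONST → push 10. Stack: [47, 10]
BINARY_OP + → 47 + 10 = 57. Stack: [57]
LOAD_FAST a → push 33. Stack: [57, 33]
BINARY_OP ^ → 57 ^ 33 = 24. Stack: [24]
STORE_FAST q → q=24. Stack: []
LOAD_FAST_LOAD_FAST p,q → push 47,24. Stack: [47, 24]
BINARY_OP // → 47 // 24 = 1. Stack: [1]
LOAD_CONST → push 2. Stack: [1, 2]
LOAD_FAST w → push 2. Stack: [1, 2, 2]
BINARY_OP - → 2 - 2 = 0. Stack: [1, 0]
BINARY_OP + → 1 + 0 = 1. Stack: [1]
STORE_FAST y → y=1. Stack: []
LOAD_FAST w → push 2. Stack: [2]
RETURN_VALUE → return 2.

1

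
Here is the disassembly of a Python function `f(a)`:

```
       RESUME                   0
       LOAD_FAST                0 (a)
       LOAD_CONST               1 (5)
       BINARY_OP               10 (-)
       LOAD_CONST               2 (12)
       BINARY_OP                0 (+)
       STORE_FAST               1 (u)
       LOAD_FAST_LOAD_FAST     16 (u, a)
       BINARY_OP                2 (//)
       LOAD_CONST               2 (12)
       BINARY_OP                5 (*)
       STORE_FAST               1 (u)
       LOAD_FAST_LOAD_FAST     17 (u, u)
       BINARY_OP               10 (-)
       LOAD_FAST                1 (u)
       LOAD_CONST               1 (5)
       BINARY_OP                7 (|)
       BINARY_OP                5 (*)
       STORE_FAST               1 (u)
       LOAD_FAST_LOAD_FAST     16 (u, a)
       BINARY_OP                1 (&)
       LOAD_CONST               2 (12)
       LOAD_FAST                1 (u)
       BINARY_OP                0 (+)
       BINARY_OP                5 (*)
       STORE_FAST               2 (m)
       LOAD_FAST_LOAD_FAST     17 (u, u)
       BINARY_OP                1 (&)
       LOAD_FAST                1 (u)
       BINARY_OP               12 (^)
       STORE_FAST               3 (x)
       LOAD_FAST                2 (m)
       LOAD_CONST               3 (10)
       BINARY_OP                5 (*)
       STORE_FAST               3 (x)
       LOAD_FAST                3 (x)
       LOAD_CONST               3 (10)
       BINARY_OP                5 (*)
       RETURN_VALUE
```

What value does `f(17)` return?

0

LOAD_FAST a → push 17. Stack: [17]
LOAD_CONST → push 5. Stack: [17, 5]
BINARY_OP - → 17 - 5 = 12. Stack: [12]
LOAD_CONST → push 12. Stack: [12, 12]
BINARY_OP + → 12 + 12 = 24. Stack: [24]
STORE_FAST u → u=24. Stack: []
LOAD_FAST_LOAD_FAST u,a → push 24,17. Stack: [24, 17]
BINARY_OP // → 24 // 17 = 1. Stack: [1]
LOAD_CONST → push 12. Stack: [1, 12]
BINARY_OP * → 1 * 12 = 12. Stack: [12]
STORE_FAST u → u=12. Stack: []
LOAD_FAST_LOAD_FAST u,u → push 12,12. Stack: [12, 12]
BINARY_OP - → 12 - 12 = 0. Stack: [0]
LOAD_FAST u → push 12. Stack: [0, 12]
LOAD_CONST → push 5. Stack: [0, 12, 5]
BINARY_OP | → 12 | 5 = 13. Stack: [0, 13]
BINARY_OP * → 0 * 13 = 0. Stack: [0]
STORE_FAST u → u=0. Stack: []
LOAD_FAST_LOAD_FAST u,a → push 0,17. Stack: [0, 17]
BINARY_OP & → 0 & 17 = 0. Stack: [0]
LOAD_CONST → push 12. Stack: [0, 12]
LOAD_FAST u → push 0. Stack: [0, 12, 0]
BINARY_OP + → 12 + 0 = 12. Stack: [0, 12]
BINARY_OP * → 0 * 12 = 0. Stack: [0]
STORE_FAST m → m=0. Stack: []
LOAD_FAST_LOAD_FAST u,u → push 0,0. Stack: [0, 0]
BINARY_OP & → 0 & 0 = 0. Stack: [0]
LOAD_FAST u → push 0. Stack: [0, 0]
BINARY_OP ^ → 0 ^ 0 = 0. Stack: [0]
STORE_FAST x → x=0. Stack: []
LOAD_FAST m → push 0. Stack: [0]
LOAD_CONST → push 10. Stack: [0, 10]
BINARY_OP * → 0 * 10 = 0. Stack: [0]
STORE_FAST x → x=0. Stack: []
LOAD_FAST x → push 0. Stack: [0]
LOAD_CONST → push 10. Stack: [0, 10]
BINARY_OP * → 0 * 10 = 0. Stack: [0]
RETURN_VALUE → return 0.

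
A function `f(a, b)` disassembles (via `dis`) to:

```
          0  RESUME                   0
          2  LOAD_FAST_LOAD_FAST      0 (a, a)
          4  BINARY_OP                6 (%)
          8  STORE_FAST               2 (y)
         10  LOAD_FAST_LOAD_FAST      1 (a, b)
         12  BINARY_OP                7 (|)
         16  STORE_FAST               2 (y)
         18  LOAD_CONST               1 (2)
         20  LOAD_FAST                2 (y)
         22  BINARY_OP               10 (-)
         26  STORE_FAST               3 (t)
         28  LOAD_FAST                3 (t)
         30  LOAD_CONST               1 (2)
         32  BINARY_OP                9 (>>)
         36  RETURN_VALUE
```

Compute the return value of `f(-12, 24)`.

LOAD_FAST_LOAD_FAST a,a → push -12,-12. Stack: [-12, -12]
BINARY_OP % → -12 % -12 = 0. Stack: [0]
STORE_FAST y → y=0. Stack: []
LOAD_FAST_LOAD_FAST a,b → push -12,24. Stack: [-12, 24]
BINARY_OP | → -12 | 24 = -4. Stack: [-4]
STORE_FAST y → y=-4. Stack: []
LOAD_CONST → push 2. Stack: [2]
LOAD_FAST y → push -4. Stack: [2, -4]
BINARY_OP - → 2 - -4 = 6. Stack: [6]
STORE_FAST t → t=6. Stack: []
LOAD_FAST t → push 6. Stack: [6]
LOAD_CONST → push 2. Stack: [6, 2]
BINARY_OP >> → 6 >> 2 = 1. Stack: [1]
RETURN_VALUE → return 1.

1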